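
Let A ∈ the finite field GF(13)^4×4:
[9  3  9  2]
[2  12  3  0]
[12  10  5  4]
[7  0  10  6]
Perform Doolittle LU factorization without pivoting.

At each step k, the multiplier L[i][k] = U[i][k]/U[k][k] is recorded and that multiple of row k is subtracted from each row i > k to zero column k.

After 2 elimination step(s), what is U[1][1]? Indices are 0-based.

Step 1: pivot at (0,0) is 9.
  row1 ← row1 − (6)·row0  ⇒  L[1][0]=6, U row1=(0, 7, 1, 1)
  row2 ← row2 − (10)·row0  ⇒  L[2][0]=10, U row2=(0, 6, 6, 10)
  row3 ← row3 − (8)·row0  ⇒  L[3][0]=8, U row3=(0, 2, 3, 3)
Step 2: pivot at (1,1) is 7.
  row2 ← row2 − (12)·row1  ⇒  L[2][1]=12, U row2=(0, 0, 7, 11)
  row3 ← row3 − (4)·row1  ⇒  L[3][1]=4, U row3=(0, 0, 12, 12)

U[1][1] = 7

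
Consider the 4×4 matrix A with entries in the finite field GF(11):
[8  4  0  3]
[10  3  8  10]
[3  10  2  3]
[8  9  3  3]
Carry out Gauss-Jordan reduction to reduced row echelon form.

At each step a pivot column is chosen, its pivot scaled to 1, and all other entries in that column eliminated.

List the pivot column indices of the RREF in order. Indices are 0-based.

step 1: normalize row 0 (÷8) = (1, 6, 0, 10)
  row 1: subtract 10×row0 = (0, 9, 8, 9)
  row 2: subtract 3×row0 = (0, 3, 2, 6)
  row 3: subtract 8×row0 = (0, 5, 3, 0)
step 2: normalize row 1 (÷9) = (0, 1, 7, 1)
  row 0: subtract 6×row1 = (1, 0, 2, 4)
  row 2: subtract 3×row1 = (0, 0, 3, 3)
  row 3: subtract 5×row1 = (0, 0, 1, 6)
step 3: normalize row 2 (÷3) = (0, 0, 1, 1)
  row 0: subtract 2×row2 = (1, 0, 0, 2)
  row 1: subtract 7×row2 = (0, 1, 0, 5)
  row 3: subtract 1×row2 = (0, 0, 0, 5)
step 4: normalize row 3 (÷5) = (0, 0, 0, 1)
  row 0: subtract 2×row3 = (1, 0, 0, 0)
  row 1: subtract 5×row3 = (0, 1, 0, 0)
  row 2: subtract 1×row3 = (0, 0, 1, 0)

pivot columns: 0, 1, 2, 3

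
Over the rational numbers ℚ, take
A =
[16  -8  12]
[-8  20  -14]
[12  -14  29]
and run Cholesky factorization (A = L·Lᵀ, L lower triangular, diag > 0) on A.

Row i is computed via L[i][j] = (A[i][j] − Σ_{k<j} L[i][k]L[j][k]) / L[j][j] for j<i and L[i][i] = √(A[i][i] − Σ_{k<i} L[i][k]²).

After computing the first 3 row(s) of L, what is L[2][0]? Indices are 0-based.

Step 1: L[0][0] = √(16) = 4.
  L[1][0] = (-8) / L[0][0] = -2.
Step 2: L[1][1] = √(16) = 4.
  L[2][0] = (12) / L[0][0] = 3.
  L[2][1] = (-8) / L[1][1] = -2.
Step 3: L[2][2] = √(16) = 4.

L[2][0] = 3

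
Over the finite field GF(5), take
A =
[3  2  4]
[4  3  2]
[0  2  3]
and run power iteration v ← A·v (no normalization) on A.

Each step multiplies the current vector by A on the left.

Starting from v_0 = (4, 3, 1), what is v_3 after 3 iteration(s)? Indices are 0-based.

v_3 = (1, 2, 2)

v_0 = (4, 3, 1).
v_1 = A·v_0 = (2, 2, 4).
v_2 = A·v_1 = (1, 2, 1).
v_3 = A·v_2 = (1, 2, 2).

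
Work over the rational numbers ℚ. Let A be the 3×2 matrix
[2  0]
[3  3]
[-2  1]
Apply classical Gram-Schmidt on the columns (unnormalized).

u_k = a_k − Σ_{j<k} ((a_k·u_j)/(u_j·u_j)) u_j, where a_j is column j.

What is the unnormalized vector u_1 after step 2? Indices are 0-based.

Step 1: u_0 = a_0 = (2, 3, -2).
Step 2: u_1 = a_1 − (7/17)·u_0 = (-14/17, 30/17, 31/17).

u_1 = (-14/17, 30/17, 31/17)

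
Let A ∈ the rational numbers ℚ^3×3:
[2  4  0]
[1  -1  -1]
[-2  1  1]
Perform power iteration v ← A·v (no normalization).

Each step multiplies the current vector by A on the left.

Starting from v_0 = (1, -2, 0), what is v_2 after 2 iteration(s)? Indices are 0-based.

v_2 = (0, -5, 11)

v_0 = (1, -2, 0).
v_1 = A·v_0 = (-6, 3, -4).
v_2 = A·v_1 = (0, -5, 11).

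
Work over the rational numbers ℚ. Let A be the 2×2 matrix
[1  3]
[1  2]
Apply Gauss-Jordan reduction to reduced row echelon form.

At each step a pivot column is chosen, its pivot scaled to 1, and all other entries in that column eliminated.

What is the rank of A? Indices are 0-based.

[1] R0 /= 1  ⇒  (1, 3)
     R1 -= 1·R0  ⇒  (0, -1)
[2] R1 /= -1  ⇒  (0, 1)
     R0 -= 3·R1  ⇒  (1, 0)

rank = 2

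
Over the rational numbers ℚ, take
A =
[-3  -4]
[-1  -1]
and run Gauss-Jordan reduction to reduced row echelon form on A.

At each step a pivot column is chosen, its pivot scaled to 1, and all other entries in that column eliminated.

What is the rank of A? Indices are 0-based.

pivot(0,0)=-3: scale R0 → (1, 4/3)
  clear (1,0): R1 −= (-1)R0 → (0, 1/3)
pivot(1,1)=1/3: scale R1 → (0, 1)
  clear (0,1): R0 −= (4/3)R1 → (1, 0)

rank = 2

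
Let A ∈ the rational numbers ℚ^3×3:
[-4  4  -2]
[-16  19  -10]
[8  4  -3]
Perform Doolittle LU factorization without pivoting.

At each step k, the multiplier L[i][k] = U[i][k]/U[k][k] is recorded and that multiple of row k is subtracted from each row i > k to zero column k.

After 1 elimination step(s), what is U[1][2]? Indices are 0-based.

k=0: U[0][0]=-4
  eliminate (1,0): mult=4, new row 1: (0, 3, -2); set L[1][0]=4
  eliminate (2,0): mult=-2, new row 2: (0, 12, -7); set L[2][0]=-2

U[1][2] = -2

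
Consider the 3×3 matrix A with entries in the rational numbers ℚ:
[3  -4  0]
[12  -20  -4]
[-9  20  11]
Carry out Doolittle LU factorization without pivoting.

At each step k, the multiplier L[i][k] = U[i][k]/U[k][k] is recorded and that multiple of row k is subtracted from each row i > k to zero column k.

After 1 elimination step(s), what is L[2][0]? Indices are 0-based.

k=0: U[0][0]=3
  eliminate (1,0): mult=4, new row 1: (0, -4, -4); set L[1][0]=4
  eliminate (2,0): mult=-3, new row 2: (0, 8, 11); set L[2][0]=-3

L[2][0] = -3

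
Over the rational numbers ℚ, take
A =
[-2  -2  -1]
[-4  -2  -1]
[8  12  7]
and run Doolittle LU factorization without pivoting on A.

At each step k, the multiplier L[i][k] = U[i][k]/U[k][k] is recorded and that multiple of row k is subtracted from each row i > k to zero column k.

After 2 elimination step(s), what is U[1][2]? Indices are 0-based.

k=0: U[0][0]=-2
  eliminate (1,0): mult=2, new row 1: (0, 2, 1); set L[1][0]=2
  eliminate (2,0): mult=-4, new row 2: (0, 4, 3); set L[2][0]=-4
k=1: U[1][1]=2
  eliminate (2,1): mult=2, new row 2: (0, 0, 1); set L[2][1]=2

U[1][2] = 1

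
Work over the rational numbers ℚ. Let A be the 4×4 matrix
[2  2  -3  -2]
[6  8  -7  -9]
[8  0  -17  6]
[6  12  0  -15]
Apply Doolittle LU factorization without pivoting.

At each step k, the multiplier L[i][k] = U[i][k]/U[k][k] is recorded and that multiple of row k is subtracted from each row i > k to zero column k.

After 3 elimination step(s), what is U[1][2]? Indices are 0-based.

U[1][2] = 2

k=0: U[0][0]=2
  eliminate (1,0): mult=3, new row 1: (0, 2, 2, -3); set L[1][0]=3
  eliminate (2,0): mult=4, new row 2: (0, -8, -5, 14); set L[2][0]=4
  eliminate (3,0): mult=3, new row 3: (0, 6, 9, -9); set L[3][0]=3
k=1: U[1][1]=2
  eliminate (2,1): mult=-4, new row 2: (0, 0, 3, 2); set L[2][1]=-4
  eliminate (3,1): mult=3, new row 3: (0, 0, 3, 0); set L[3][1]=3
k=2: U[2][2]=3
  eliminate (3,2): mult=1, new row 3: (0, 0, 0, -2); set L[3][2]=1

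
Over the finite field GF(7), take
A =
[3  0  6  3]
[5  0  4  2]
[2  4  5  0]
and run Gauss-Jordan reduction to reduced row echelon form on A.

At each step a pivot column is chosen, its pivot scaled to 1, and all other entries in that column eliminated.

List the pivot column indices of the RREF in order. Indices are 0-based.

pivot columns: 0, 1, 2

step 1: normalize row 0 (÷3) = (1, 0, 2, 1)
  row 1: subtract 5×row0 = (0, 0, 1, 4)
  row 2: subtract 2×row0 = (0, 4, 1, 5)
step 2: exchange rows 1,2
step 2: normalize row 1 (÷4) = (0, 1, 2, 3)
step 3: normalize row 2 (÷1) = (0, 0, 1, 4)
  row 0: subtract 2×row2 = (1, 0, 0, 0)
  row 1: subtract 2×row2 = (0, 1, 0, 2)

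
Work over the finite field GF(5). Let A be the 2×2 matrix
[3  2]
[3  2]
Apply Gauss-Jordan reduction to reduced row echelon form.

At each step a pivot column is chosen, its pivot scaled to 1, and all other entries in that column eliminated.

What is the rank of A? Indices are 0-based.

[1] R0 /= 3  ⇒  (1, 4)
     R1 -= 3·R0  ⇒  (0, 0)
column 1 empty below row 1

rank = 1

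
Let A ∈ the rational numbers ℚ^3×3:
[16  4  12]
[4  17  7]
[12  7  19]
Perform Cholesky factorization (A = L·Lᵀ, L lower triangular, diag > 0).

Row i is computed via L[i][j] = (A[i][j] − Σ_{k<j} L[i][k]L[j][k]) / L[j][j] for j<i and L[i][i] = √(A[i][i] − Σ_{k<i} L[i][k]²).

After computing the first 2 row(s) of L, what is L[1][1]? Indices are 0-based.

L[1][1] = 4

Step 1: L[0][0] = √(16) = 4.
  L[1][0] = (4) / L[0][0] = 1.
Step 2: L[1][1] = √(16) = 4.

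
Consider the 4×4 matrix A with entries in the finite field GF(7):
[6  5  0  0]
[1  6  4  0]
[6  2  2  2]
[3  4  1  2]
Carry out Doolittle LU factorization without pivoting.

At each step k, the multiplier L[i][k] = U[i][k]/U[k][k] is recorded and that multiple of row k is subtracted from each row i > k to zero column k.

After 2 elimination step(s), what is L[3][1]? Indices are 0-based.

L[3][1] = 3

Step 1: pivot at (0,0) is 6.
  row1 ← row1 − (6)·row0  ⇒  L[1][0]=6, U row1=(0, 4, 4, 0)
  row2 ← row2 − (1)·row0  ⇒  L[2][0]=1, U row2=(0, 4, 2, 2)
  row3 ← row3 − (4)·row0  ⇒  L[3][0]=4, U row3=(0, 5, 1, 2)
Step 2: pivot at (1,1) is 4.
  row2 ← row2 − (1)·row1  ⇒  L[2][1]=1, U row2=(0, 0, 5, 2)
  row3 ← row3 − (3)·row1  ⇒  L[3][1]=3, U row3=(0, 0, 3, 2)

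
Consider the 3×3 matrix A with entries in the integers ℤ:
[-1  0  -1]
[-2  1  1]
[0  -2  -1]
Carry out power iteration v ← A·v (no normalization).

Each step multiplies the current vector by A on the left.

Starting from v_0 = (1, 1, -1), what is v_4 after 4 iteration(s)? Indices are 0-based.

v_4 = (5, 13, -1)

v_0 = (1, 1, -1).
v_1 = A·v_0 = (0, -2, -1).
v_2 = A·v_1 = (1, -3, 5).
v_3 = A·v_2 = (-6, 0, 1).
v_4 = A·v_3 = (5, 13, -1).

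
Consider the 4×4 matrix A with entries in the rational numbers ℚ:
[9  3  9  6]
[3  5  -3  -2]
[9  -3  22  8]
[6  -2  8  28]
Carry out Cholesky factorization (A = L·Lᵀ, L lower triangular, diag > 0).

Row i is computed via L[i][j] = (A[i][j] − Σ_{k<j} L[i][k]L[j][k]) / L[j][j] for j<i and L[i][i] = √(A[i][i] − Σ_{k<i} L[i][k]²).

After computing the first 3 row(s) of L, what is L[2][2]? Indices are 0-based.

Step 1: L[0][0] = √(9) = 3.
  L[1][0] = (3) / L[0][0] = 1.
Step 2: L[1][1] = √(4) = 2.
  L[2][0] = (9) / L[0][0] = 3.
  L[2][1] = (-6) / L[1][1] = -3.
Step 3: L[2][2] = √(4) = 2.

L[2][2] = 2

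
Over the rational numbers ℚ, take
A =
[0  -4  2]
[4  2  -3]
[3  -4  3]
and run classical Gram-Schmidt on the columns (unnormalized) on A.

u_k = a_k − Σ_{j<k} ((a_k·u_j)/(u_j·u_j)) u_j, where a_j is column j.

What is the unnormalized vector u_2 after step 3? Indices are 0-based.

u_2 = (-220/221, -120/221, 160/221)

Step 1: u_0 = a_0 = (0, 4, 3).
Step 2: u_1 = a_1 − (-4/25)·u_0 = (-4, 66/25, -88/25).
Step 3: u_2 = a_2 − (-3/25)·u_0 − (-331/442)·u_1 = (-220/221, -120/221, 160/221).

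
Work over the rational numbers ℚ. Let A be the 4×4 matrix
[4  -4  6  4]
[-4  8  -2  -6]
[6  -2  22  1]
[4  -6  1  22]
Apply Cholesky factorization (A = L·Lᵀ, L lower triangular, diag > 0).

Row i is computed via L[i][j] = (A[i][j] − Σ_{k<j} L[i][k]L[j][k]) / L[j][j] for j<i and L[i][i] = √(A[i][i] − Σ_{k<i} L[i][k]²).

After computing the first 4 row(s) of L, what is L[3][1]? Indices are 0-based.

L[3][1] = -1

Step 1: L[0][0] = √(4) = 2.
  L[1][0] = (-4) / L[0][0] = -2.
Step 2: L[1][1] = √(4) = 2.
  L[2][0] = (6) / L[0][0] = 3.
  L[2][1] = (4) / L[1][1] = 2.
Step 3: L[2][2] = √(9) = 3.
  L[3][0] = (4) / L[0][0] = 2.
  L[3][1] = (-2) / L[1][1] = -1.
  L[3][2] = (-3) / L[2][2] = -1.
Step 4: L[3][3] = √(16) = 4.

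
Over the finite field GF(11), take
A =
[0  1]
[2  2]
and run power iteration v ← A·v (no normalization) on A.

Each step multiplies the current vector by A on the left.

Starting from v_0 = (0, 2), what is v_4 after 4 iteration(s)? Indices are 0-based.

v_4 = (10, 0)

v_0 = (0, 2).
v_1 = A·v_0 = (2, 4).
v_2 = A·v_1 = (4, 1).
v_3 = A·v_2 = (1, 10).
v_4 = A·v_3 = (10, 0).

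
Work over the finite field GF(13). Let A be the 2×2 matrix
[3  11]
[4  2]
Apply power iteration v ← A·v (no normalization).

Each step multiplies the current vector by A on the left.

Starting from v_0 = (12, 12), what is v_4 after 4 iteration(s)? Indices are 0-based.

v_0 = (12, 12).
v_1 = A·v_0 = (12, 7).
v_2 = A·v_1 = (9, 10).
v_3 = A·v_2 = (7, 4).
v_4 = A·v_3 = (0, 10).

v_4 = (0, 10)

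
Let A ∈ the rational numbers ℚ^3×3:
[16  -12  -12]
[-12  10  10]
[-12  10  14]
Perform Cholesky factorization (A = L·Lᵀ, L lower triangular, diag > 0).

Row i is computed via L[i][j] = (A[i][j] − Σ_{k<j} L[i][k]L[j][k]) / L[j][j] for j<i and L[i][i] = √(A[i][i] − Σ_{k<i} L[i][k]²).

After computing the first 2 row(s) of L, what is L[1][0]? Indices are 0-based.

L[1][0] = -3

Step 1: L[0][0] = √(16) = 4.
  L[1][0] = (-12) / L[0][0] = -3.
Step 2: L[1][1] = √(1) = 1.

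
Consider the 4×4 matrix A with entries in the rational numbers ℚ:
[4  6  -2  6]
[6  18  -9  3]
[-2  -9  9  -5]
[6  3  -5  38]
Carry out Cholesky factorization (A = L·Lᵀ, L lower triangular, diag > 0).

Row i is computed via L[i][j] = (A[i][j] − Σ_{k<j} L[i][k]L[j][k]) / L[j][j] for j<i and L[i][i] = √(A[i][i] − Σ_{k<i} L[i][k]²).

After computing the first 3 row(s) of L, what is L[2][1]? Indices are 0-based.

Step 1: L[0][0] = √(4) = 2.
  L[1][0] = (6) / L[0][0] = 3.
Step 2: L[1][1] = √(9) = 3.
  L[2][0] = (-2) / L[0][0] = -1.
  L[2][1] = (-6) / L[1][1] = -2.
Step 3: L[2][2] = √(4) = 2.

L[2][1] = -2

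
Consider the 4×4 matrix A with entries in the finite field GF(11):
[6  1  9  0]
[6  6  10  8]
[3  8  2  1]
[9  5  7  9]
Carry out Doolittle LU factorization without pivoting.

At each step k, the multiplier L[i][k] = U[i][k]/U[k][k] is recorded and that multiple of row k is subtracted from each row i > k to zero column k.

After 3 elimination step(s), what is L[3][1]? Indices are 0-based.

L[3][1] = 4

[col 0] pivot 6
  R1 -= 1*R0 → (0, 5, 1, 8)  (L[1][0] := 1)
  R2 -= 6*R0 → (0, 2, 3, 1)  (L[2][0] := 6)
  R3 -= 7*R0 → (0, 9, 10, 9)  (L[3][0] := 7)
[col 1] pivot 5
  R2 -= 7*R1 → (0, 0, 7, 0)  (L[2][1] := 7)
  R3 -= 4*R1 → (0, 0, 6, 10)  (L[3][1] := 4)
[col 2] pivot 7
  R3 -= 4*R2 → (0, 0, 0, 10)  (L[3][2] := 4)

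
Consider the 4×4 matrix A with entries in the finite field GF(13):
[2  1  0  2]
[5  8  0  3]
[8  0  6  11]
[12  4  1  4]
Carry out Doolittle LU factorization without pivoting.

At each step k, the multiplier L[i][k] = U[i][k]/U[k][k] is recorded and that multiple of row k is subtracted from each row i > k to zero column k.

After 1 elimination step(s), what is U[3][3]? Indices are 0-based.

U[3][3] = 5

Step 1: pivot at (0,0) is 2.
  row1 ← row1 − (9)·row0  ⇒  L[1][0]=9, U row1=(0, 12, 0, 11)
  row2 ← row2 − (4)·row0  ⇒  L[2][0]=4, U row2=(0, 9, 6, 3)
  row3 ← row3 − (6)·row0  ⇒  L[3][0]=6, U row3=(0, 11, 1, 5)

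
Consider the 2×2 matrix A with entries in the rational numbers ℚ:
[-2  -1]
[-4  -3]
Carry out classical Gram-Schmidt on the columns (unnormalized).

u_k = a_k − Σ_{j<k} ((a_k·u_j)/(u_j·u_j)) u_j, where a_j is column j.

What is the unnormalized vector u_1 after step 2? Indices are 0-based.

Step 1: u_0 = a_0 = (-2, -4).
Step 2: u_1 = a_1 − (7/10)·u_0 = (2/5, -1/5).

u_1 = (2/5, -1/5)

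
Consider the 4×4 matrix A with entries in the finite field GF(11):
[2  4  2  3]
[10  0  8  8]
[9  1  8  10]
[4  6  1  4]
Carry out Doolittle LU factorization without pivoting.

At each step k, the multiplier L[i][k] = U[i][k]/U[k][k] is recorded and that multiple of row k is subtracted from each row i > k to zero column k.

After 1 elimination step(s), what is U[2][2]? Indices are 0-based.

[col 0] pivot 2
  R1 -= 5*R0 → (0, 2, 9, 4)  (L[1][0] := 5)
  R2 -= 10*R0 → (0, 5, 10, 2)  (L[2][0] := 10)
  R3 -= 2*R0 → (0, 9, 8, 9)  (L[3][0] := 2)

U[2][2] = 10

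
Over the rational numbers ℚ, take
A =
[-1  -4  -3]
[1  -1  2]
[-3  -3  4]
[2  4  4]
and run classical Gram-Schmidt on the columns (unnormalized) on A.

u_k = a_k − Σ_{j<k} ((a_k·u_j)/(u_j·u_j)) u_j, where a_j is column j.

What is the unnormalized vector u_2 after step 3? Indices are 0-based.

u_2 = (-84/115, 444/115, 388/115, 318/115)

Step 1: u_0 = a_0 = (-1, 1, -3, 2).
Step 2: u_1 = a_1 − (4/3)·u_0 = (-8/3, -7/3, 1, 4/3).
Step 3: u_2 = a_2 − (1/15)·u_0 − (19/23)·u_1 = (-84/115, 444/115, 388/115, 318/115).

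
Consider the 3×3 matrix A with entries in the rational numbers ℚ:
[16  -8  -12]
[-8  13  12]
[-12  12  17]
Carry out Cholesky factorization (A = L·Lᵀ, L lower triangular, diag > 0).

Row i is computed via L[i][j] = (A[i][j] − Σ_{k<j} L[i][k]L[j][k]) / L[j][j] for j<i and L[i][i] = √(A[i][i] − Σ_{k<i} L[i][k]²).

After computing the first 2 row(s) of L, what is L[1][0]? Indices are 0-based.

L[1][0] = -2

Step 1: L[0][0] = √(16) = 4.
  L[1][0] = (-8) / L[0][0] = -2.
Step 2: L[1][1] = √(9) = 3.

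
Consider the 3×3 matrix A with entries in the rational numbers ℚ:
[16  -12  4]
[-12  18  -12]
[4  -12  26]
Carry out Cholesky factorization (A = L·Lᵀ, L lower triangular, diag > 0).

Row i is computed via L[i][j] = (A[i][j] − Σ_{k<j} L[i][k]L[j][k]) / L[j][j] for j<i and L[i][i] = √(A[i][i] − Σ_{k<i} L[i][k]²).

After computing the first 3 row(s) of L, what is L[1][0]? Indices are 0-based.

L[1][0] = -3

Step 1: L[0][0] = √(16) = 4.
  L[1][0] = (-12) / L[0][0] = -3.
Step 2: L[1][1] = √(9) = 3.
  L[2][0] = (4) / L[0][0] = 1.
  L[2][1] = (-9) / L[1][1] = -3.
Step 3: L[2][2] = √(16) = 4.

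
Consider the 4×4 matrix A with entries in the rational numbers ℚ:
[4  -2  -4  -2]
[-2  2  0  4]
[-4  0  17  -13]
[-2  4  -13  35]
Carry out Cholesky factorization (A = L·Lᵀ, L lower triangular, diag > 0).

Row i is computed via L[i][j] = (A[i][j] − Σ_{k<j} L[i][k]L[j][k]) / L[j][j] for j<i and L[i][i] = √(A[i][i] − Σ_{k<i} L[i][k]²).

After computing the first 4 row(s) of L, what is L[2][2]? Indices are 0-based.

Step 1: L[0][0] = √(4) = 2.
  L[1][0] = (-2) / L[0][0] = -1.
Step 2: L[1][1] = √(1) = 1.
  L[2][0] = (-4) / L[0][0] = -2.
  L[2][1] = (-2) / L[1][1] = -2.
Step 3: L[2][2] = √(9) = 3.
  L[3][0] = (-2) / L[0][0] = -1.
  L[3][1] = (3) / L[1][1] = 3.
  L[3][2] = (-9) / L[2][2] = -3.
Step 4: L[3][3] = √(16) = 4.

L[2][2] = 3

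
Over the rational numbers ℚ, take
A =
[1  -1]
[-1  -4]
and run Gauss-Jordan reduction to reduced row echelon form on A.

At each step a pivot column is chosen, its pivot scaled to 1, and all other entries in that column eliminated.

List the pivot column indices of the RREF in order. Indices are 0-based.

pivot(0,0)=1: scale R0 → (1, -1)
  clear (1,0): R1 −= (-1)R0 → (0, -5)
pivot(1,1)=-5: scale R1 → (0, 1)
  clear (0,1): R0 −= (-1)R1 → (1, 0)

pivot columns: 0, 1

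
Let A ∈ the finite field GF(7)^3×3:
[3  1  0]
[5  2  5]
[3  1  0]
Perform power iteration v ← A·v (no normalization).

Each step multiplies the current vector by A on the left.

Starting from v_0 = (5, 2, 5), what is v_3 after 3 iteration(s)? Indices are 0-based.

v_0 = (5, 2, 5).
v_1 = A·v_0 = (3, 5, 3).
v_2 = A·v_1 = (0, 5, 0).
v_3 = A·v_2 = (5, 3, 5).

v_3 = (5, 3, 5)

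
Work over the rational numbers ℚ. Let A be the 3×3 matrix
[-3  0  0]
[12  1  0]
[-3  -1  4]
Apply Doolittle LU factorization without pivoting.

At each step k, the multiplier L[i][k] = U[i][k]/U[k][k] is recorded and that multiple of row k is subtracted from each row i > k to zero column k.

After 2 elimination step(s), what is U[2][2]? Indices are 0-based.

[col 0] pivot -3
  R1 -= -4*R0 → (0, 1, 0)  (L[1][0] := -4)
  R2 -= 1*R0 → (0, -1, 4)  (L[2][0] := 1)
[col 1] pivot 1
  R2 -= -1*R1 → (0, 0, 4)  (L[2][1] := -1)

U[2][2] = 4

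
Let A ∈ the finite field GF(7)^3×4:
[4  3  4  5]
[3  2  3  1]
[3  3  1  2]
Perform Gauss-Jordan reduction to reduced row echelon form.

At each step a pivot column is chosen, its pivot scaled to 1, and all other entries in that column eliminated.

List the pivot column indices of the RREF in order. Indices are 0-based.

pivot columns: 0, 1, 2

pivot(0,0)=4: scale R0 → (1, 6, 1, 3)
  clear (1,0): R1 −= (3)R0 → (0, 5, 0, 6)
  clear (2,0): R2 −= (3)R0 → (0, 6, 5, 0)
pivot(1,1)=5: scale R1 → (0, 1, 0, 4)
  clear (0,1): R0 −= (6)R1 → (1, 0, 1, 0)
  clear (2,1): R2 −= (6)R1 → (0, 0, 5, 4)
pivot(2,2)=5: scale R2 → (0, 0, 1, 5)
  clear (0,2): R0 −= (1)R2 → (1, 0, 0, 2)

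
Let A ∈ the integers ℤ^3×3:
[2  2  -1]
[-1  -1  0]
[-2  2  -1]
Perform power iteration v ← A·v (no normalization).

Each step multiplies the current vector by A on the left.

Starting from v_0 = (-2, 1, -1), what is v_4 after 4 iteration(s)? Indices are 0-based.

v_4 = (-25, 4, 19)

v_0 = (-2, 1, -1).
v_1 = A·v_0 = (-1, 1, 7).
v_2 = A·v_1 = (-7, 0, -3).
v_3 = A·v_2 = (-11, 7, 17).
v_4 = A·v_3 = (-25, 4, 19).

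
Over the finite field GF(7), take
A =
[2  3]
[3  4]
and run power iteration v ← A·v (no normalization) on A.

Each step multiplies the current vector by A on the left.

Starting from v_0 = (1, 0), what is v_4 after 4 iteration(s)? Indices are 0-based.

v_4 = (3, 5)

v_0 = (1, 0).
v_1 = A·v_0 = (2, 3).
v_2 = A·v_1 = (6, 4).
v_3 = A·v_2 = (3, 6).
v_4 = A·v_3 = (3, 5).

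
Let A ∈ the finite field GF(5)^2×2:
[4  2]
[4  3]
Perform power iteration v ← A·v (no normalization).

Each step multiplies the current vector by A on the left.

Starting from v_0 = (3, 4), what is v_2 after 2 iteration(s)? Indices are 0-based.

v_2 = (3, 2)

v_0 = (3, 4).
v_1 = A·v_0 = (0, 4).
v_2 = A·v_1 = (3, 2).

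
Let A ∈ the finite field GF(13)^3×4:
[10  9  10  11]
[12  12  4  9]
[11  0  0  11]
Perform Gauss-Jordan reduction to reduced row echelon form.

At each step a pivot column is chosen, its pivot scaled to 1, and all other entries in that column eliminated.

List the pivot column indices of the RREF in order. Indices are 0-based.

pivot columns: 0, 1, 2

[1] R0 /= 10  ⇒  (1, 10, 1, 5)
     R1 -= 12·R0  ⇒  (0, 9, 5, 1)
     R2 -= 11·R0  ⇒  (0, 7, 2, 8)
[2] R1 /= 9  ⇒  (0, 1, 2, 3)
     R0 -= 10·R1  ⇒  (1, 0, 7, 1)
     R2 -= 7·R1  ⇒  (0, 0, 1, 0)
[3] R2 /= 1  ⇒  (0, 0, 1, 0)
     R0 -= 7·R2  ⇒  (1, 0, 0, 1)
     R1 -= 2·R2  ⇒  (0, 1, 0, 3)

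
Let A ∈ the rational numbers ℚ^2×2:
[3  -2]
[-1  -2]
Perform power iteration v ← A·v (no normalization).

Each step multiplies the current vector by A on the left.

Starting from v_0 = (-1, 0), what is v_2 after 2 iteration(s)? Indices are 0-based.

v_0 = (-1, 0).
v_1 = A·v_0 = (-3, 1).
v_2 = A·v_1 = (-11, 1).

v_2 = (-11, 1)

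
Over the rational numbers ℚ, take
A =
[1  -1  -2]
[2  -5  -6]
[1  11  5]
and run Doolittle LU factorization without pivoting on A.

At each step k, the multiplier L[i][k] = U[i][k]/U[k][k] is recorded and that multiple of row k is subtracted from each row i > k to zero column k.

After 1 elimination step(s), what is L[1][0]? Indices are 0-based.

L[1][0] = 2

[col 0] pivot 1
  R1 -= 2*R0 → (0, -3, -2)  (L[1][0] := 2)
  R2 -= 1*R0 → (0, 12, 7)  (L[2][0] := 1)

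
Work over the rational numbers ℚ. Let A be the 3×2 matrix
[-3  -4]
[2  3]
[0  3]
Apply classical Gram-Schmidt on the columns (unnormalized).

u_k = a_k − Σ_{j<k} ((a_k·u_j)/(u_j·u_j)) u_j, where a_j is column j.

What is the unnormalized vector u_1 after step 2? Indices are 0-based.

Step 1: u_0 = a_0 = (-3, 2, 0).
Step 2: u_1 = a_1 − (18/13)·u_0 = (2/13, 3/13, 3).

u_1 = (2/13, 3/13, 3)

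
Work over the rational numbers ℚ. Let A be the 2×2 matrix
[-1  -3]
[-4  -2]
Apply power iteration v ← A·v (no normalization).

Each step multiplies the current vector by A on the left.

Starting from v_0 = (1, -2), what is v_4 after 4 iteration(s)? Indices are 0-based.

v_4 = (-245, -380)

v_0 = (1, -2).
v_1 = A·v_0 = (5, 0).
v_2 = A·v_1 = (-5, -20).
v_3 = A·v_2 = (65, 60).
v_4 = A·v_3 = (-245, -380).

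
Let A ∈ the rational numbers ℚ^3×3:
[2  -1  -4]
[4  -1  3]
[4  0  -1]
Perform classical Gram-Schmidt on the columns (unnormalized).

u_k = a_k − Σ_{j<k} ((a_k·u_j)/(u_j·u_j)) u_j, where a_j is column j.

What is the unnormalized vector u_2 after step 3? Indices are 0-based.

u_2 = (-10/3, 10/3, -5/3)

Step 1: u_0 = a_0 = (2, 4, 4).
Step 2: u_1 = a_1 − (-1/6)·u_0 = (-2/3, -1/3, 2/3).
Step 3: u_2 = a_2 − (0)·u_0 − (1)·u_1 = (-10/3, 10/3, -5/3).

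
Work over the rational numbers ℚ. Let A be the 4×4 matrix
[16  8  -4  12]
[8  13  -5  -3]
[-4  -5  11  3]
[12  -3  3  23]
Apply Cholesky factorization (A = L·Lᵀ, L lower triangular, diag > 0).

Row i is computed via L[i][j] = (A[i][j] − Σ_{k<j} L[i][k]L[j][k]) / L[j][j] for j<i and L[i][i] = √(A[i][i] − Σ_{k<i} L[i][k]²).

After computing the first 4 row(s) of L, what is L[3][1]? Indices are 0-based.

L[3][1] = -3

Step 1: L[0][0] = √(16) = 4.
  L[1][0] = (8) / L[0][0] = 2.
Step 2: L[1][1] = √(9) = 3.
  L[2][0] = (-4) / L[0][0] = -1.
  L[2][1] = (-3) / L[1][1] = -1.
Step 3: L[2][2] = √(9) = 3.
  L[3][0] = (12) / L[0][0] = 3.
  L[3][1] = (-9) / L[1][1] = -3.
  L[3][2] = (3) / L[2][2] = 1.
Step 4: L[3][3] = √(4) = 2.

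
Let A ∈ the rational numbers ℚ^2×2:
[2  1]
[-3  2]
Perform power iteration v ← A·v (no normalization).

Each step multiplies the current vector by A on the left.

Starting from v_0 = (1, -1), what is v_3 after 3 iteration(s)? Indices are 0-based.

v_3 = (-19, -17)

v_0 = (1, -1).
v_1 = A·v_0 = (1, -5).
v_2 = A·v_1 = (-3, -13).
v_3 = A·v_2 = (-19, -17).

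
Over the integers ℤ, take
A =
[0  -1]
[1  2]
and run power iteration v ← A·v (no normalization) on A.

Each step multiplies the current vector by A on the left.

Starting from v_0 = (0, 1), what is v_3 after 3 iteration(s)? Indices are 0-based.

v_0 = (0, 1).
v_1 = A·v_0 = (-1, 2).
v_2 = A·v_1 = (-2, 3).
v_3 = A·v_2 = (-3, 4).

v_3 = (-3, 4)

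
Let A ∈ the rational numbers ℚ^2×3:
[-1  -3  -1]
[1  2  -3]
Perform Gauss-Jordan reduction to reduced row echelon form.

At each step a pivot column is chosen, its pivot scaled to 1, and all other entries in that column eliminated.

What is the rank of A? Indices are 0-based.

rank = 2

step 1: normalize row 0 (÷-1) = (1, 3, 1)
  row 1: subtract 1×row0 = (0, -1, -4)
step 2: normalize row 1 (÷-1) = (0, 1, 4)
  row 0: subtract 3×row1 = (1, 0, -11)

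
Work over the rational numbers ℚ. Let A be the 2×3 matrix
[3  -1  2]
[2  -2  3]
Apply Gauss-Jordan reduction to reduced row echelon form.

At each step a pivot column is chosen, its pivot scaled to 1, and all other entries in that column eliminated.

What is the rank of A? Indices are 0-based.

pivot(0,0)=3: scale R0 → (1, -1/3, 2/3)
  clear (1,0): R1 −= (2)R0 → (0, -4/3, 5/3)
pivot(1,1)=-4/3: scale R1 → (0, 1, -5/4)
  clear (0,1): R0 −= (-1/3)R1 → (1, 0, 1/4)

rank = 2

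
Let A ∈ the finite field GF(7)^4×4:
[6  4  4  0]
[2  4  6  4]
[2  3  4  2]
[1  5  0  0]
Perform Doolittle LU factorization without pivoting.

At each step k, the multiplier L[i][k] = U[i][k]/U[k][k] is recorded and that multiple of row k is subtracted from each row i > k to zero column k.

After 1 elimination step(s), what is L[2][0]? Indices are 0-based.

Step 1: pivot at (0,0) is 6.
  row1 ← row1 − (5)·row0  ⇒  L[1][0]=5, U row1=(0, 5, 0, 4)
  row2 ← row2 − (5)·row0  ⇒  L[2][0]=5, U row2=(0, 4, 5, 2)
  row3 ← row3 − (6)·row0  ⇒  L[3][0]=6, U row3=(0, 2, 4, 0)

L[2][0] = 5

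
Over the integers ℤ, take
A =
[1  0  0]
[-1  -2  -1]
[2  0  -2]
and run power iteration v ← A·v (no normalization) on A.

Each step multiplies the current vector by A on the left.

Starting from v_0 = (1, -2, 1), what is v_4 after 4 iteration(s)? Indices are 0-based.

v_0 = (1, -2, 1).
v_1 = A·v_0 = (1, 2, 0).
v_2 = A·v_1 = (1, -5, 2).
v_3 = A·v_2 = (1, 7, -2).
v_4 = A·v_3 = (1, -13, 6).

v_4 = (1, -13, 6)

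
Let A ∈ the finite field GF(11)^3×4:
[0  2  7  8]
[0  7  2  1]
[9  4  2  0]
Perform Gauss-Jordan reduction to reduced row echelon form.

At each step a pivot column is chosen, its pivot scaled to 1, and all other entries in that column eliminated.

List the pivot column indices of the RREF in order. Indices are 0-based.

pivot columns: 0, 1, 2

pivot(0,0): swap R0↔R2
pivot(0,0)=9: scale R0 → (1, 9, 10, 0)
pivot(1,1)=7: scale R1 → (0, 1, 5, 8)
  clear (0,1): R0 −= (9)R1 → (1, 0, 9, 5)
  clear (2,1): R2 −= (2)R1 → (0, 0, 8, 3)
pivot(2,2)=8: scale R2 → (0, 0, 1, 10)
  clear (0,2): R0 −= (9)R2 → (1, 0, 0, 3)
  clear (1,2): R1 −= (5)R2 → (0, 1, 0, 2)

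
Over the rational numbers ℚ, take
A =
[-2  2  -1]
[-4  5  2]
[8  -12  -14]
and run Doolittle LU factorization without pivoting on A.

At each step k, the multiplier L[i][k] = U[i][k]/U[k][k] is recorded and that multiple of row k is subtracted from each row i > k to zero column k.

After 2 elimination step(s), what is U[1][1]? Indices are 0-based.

k=0: U[0][0]=-2
  eliminate (1,0): mult=2, new row 1: (0, 1, 4); set L[1][0]=2
  eliminate (2,0): mult=-4, new row 2: (0, -4, -18); set L[2][0]=-4
k=1: U[1][1]=1
  eliminate (2,1): mult=-4, new row 2: (0, 0, -2); set L[2][1]=-4

U[1][1] = 1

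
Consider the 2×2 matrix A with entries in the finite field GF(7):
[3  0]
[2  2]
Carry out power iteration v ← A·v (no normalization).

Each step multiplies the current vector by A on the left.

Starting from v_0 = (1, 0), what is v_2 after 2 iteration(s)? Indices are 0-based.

v_0 = (1, 0).
v_1 = A·v_0 = (3, 2).
v_2 = A·v_1 = (2, 3).

v_2 = (2, 3)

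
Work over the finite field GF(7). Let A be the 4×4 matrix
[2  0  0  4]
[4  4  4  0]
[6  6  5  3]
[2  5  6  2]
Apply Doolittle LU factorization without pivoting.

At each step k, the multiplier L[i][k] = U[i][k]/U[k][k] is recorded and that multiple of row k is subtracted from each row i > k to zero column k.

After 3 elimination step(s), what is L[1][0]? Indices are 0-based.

Step 1: pivot at (0,0) is 2.
  row1 ← row1 − (2)·row0  ⇒  L[1][0]=2, U row1=(0, 4, 4, 6)
  row2 ← row2 − (3)·row0  ⇒  L[2][0]=3, U row2=(0, 6, 5, 5)
  row3 ← row3 − (1)·row0  ⇒  L[3][0]=1, U row3=(0, 5, 6, 5)
Step 2: pivot at (1,1) is 4.
  row2 ← row2 − (5)·row1  ⇒  L[2][1]=5, U row2=(0, 0, 6, 3)
  row3 ← row3 − (3)·row1  ⇒  L[3][1]=3, U row3=(0, 0, 1, 1)
Step 3: pivot at (2,2) is 6.
  row3 ← row3 − (6)·row2  ⇒  L[3][2]=6, U row3=(0, 0, 0, 4)

L[1][0] = 2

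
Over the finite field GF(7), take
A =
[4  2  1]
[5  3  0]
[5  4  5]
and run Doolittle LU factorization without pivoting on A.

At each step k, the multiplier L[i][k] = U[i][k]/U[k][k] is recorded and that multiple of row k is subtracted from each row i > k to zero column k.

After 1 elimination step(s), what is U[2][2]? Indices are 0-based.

Step 1: pivot at (0,0) is 4.
  row1 ← row1 − (3)·row0  ⇒  L[1][0]=3, U row1=(0, 4, 4)
  row2 ← row2 − (3)·row0  ⇒  L[2][0]=3, U row2=(0, 5, 2)

U[2][2] = 2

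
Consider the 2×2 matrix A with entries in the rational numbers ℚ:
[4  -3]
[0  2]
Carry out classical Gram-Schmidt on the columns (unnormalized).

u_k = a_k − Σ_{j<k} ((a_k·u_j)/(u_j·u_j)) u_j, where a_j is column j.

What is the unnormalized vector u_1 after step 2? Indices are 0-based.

u_1 = (0, 2)

Step 1: u_0 = a_0 = (4, 0).
Step 2: u_1 = a_1 − (-3/4)·u_0 = (0, 2).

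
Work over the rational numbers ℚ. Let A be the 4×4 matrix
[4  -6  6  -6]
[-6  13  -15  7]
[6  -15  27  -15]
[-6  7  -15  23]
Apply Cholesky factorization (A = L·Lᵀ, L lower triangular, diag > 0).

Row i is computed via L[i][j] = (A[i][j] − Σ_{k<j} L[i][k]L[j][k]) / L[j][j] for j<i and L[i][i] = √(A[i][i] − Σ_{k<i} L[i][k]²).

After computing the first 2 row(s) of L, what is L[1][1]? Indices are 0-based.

L[1][1] = 2

Step 1: L[0][0] = √(4) = 2.
  L[1][0] = (-6) / L[0][0] = -3.
Step 2: L[1][1] = √(4) = 2.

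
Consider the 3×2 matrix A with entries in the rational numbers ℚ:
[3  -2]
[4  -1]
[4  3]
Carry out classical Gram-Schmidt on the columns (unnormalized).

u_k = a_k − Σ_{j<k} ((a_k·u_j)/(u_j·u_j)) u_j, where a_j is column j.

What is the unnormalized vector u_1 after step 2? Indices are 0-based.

u_1 = (-88/41, -49/41, 115/41)

Step 1: u_0 = a_0 = (3, 4, 4).
Step 2: u_1 = a_1 − (2/41)·u_0 = (-88/41, -49/41, 115/41).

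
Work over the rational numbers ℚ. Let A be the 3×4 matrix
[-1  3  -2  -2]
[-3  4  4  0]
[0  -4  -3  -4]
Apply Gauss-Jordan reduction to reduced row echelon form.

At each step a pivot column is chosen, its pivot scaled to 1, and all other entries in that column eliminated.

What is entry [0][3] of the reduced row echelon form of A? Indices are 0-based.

M[0][3] = 8/5

pivot(0,0)=-1: scale R0 → (1, -3, 2, 2)
  clear (1,0): R1 −= (-3)R0 → (0, -5, 10, 6)
pivot(1,1)=-5: scale R1 → (0, 1, -2, -6/5)
  clear (0,1): R0 −= (-3)R1 → (1, 0, -4, -8/5)
  clear (2,1): R2 −= (-4)R1 → (0, 0, -11, -44/5)
pivot(2,2)=-11: scale R2 → (0, 0, 1, 4/5)
  clear (0,2): R0 −= (-4)R2 → (1, 0, 0, 8/5)
  clear (1,2): R1 −= (-2)R2 → (0, 1, 0, 2/5)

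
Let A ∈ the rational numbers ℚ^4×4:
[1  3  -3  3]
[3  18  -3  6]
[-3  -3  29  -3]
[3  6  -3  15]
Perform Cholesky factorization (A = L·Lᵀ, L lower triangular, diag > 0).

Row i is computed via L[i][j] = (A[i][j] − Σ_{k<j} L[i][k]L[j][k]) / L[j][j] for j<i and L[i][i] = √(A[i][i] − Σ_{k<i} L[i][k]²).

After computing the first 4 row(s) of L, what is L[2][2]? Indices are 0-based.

L[2][2] = 4

Step 1: L[0][0] = √(1) = 1.
  L[1][0] = (3) / L[0][0] = 3.
Step 2: L[1][1] = √(9) = 3.
  L[2][0] = (-3) / L[0][0] = -3.
  L[2][1] = (6) / L[1][1] = 2.
Step 3: L[2][2] = √(16) = 4.
  L[3][0] = (3) / L[0][0] = 3.
  L[3][1] = (-3) / L[1][1] = -1.
  L[3][2] = (8) / L[2][2] = 2.
Step 4: L[3][3] = √(1) = 1.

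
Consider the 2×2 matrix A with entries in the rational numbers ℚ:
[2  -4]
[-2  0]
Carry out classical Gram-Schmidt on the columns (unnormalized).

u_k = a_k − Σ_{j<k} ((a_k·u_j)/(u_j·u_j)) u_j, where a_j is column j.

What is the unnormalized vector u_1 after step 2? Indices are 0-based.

Step 1: u_0 = a_0 = (2, -2).
Step 2: u_1 = a_1 − (-1)·u_0 = (-2, -2).

u_1 = (-2, -2)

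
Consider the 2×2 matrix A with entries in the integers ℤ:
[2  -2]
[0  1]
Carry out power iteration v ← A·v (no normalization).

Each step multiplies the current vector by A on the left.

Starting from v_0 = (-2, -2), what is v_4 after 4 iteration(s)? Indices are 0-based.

v_4 = (28, -2)

v_0 = (-2, -2).
v_1 = A·v_0 = (0, -2).
v_2 = A·v_1 = (4, -2).
v_3 = A·v_2 = (12, -2).
v_4 = A·v_3 = (28, -2).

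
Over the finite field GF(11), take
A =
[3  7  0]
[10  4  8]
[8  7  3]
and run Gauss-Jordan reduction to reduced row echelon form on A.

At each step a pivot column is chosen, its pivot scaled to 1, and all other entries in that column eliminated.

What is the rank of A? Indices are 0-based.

pivot(0,0)=3: scale R0 → (1, 6, 0)
  clear (1,0): R1 −= (10)R0 → (0, 10, 8)
  clear (2,0): R2 −= (8)R0 → (0, 3, 3)
pivot(1,1)=10: scale R1 → (0, 1, 3)
  clear (0,1): R0 −= (6)R1 → (1, 0, 4)
  clear (2,1): R2 −= (3)R1 → (0, 0, 5)
pivot(2,2)=5: scale R2 → (0, 0, 1)
  clear (0,2): R0 −= (4)R2 → (1, 0, 0)
  clear (1,2): R1 −= (3)R2 → (0, 1, 0)

rank = 3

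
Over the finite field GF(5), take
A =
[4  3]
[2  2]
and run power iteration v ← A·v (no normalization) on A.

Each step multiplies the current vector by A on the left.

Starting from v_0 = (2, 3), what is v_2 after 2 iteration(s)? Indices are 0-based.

v_2 = (3, 4)

v_0 = (2, 3).
v_1 = A·v_0 = (2, 0).
v_2 = A·v_1 = (3, 4).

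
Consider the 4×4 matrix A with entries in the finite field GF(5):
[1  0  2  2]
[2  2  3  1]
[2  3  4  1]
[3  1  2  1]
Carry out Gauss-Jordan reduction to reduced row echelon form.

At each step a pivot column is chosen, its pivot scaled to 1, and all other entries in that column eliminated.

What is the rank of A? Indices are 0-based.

rank = 3

step 1: normalize row 0 (÷1) = (1, 0, 2, 2)
  row 1: subtract 2×row0 = (0, 2, 4, 2)
  row 2: subtract 2×row0 = (0, 3, 0, 2)
  row 3: subtract 3×row0 = (0, 1, 1, 0)
step 2: normalize row 1 (÷2) = (0, 1, 2, 1)
  row 2: subtract 3×row1 = (0, 0, 4, 4)
  row 3: subtract 1×row1 = (0, 0, 4, 4)
step 3: normalize row 2 (÷4) = (0, 0, 1, 1)
  row 0: subtract 2×row2 = (1, 0, 0, 0)
  row 1: subtract 2×row2 = (0, 1, 0, 4)
  row 3: subtract 4×row2 = (0, 0, 0, 0)
skip col 3 (zero from row 3)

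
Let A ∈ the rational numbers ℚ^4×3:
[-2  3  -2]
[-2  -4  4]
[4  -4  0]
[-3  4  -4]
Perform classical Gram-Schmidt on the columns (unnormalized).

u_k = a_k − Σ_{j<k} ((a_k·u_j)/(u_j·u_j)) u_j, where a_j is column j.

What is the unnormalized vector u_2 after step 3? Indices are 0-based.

Step 1: u_0 = a_0 = (-2, -2, 4, -3).
Step 2: u_1 = a_1 − (-26/33)·u_0 = (47/33, -184/33, -28/33, 18/11).
Step 3: u_2 = a_2 − (8/33)·u_0 − (-1046/1205)·u_1 = (-336/1205, -428/1205, -2056/1205, -2232/1205).

u_2 = (-336/1205, -428/1205, -2056/1205, -2232/1205)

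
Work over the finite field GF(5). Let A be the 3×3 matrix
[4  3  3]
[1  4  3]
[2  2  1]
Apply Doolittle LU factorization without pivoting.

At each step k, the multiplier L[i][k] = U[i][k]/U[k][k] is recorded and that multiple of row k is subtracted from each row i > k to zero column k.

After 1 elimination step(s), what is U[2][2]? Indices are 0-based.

Step 1: pivot at (0,0) is 4.
  row1 ← row1 − (4)·row0  ⇒  L[1][0]=4, U row1=(0, 2, 1)
  row2 ← row2 − (3)·row0  ⇒  L[2][0]=3, U row2=(0, 3, 2)

U[2][2] = 2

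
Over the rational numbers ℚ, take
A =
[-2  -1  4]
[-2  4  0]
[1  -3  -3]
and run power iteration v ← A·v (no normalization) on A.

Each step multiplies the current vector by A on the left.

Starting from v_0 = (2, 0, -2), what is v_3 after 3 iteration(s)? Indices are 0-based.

v_3 = (-224, -88, 108)

v_0 = (2, 0, -2).
v_1 = A·v_0 = (-12, -4, 8).
v_2 = A·v_1 = (60, 8, -24).
v_3 = A·v_2 = (-224, -88, 108).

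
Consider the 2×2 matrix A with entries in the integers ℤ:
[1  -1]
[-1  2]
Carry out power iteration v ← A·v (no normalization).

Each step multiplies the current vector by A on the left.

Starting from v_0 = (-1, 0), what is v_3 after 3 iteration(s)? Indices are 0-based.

v_0 = (-1, 0).
v_1 = A·v_0 = (-1, 1).
v_2 = A·v_1 = (-2, 3).
v_3 = A·v_2 = (-5, 8).

v_3 = (-5, 8)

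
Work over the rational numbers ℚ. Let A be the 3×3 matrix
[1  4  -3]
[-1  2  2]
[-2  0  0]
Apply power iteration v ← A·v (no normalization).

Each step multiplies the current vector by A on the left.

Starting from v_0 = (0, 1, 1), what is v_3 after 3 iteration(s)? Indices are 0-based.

v_3 = (51, -7, -34)

v_0 = (0, 1, 1).
v_1 = A·v_0 = (1, 4, 0).
v_2 = A·v_1 = (17, 7, -2).
v_3 = A·v_2 = (51, -7, -34).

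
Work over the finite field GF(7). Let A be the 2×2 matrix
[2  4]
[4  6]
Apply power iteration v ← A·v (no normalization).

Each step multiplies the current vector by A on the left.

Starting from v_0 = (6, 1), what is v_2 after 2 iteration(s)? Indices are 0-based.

v_2 = (5, 6)

v_0 = (6, 1).
v_1 = A·v_0 = (2, 2).
v_2 = A·v_1 = (5, 6).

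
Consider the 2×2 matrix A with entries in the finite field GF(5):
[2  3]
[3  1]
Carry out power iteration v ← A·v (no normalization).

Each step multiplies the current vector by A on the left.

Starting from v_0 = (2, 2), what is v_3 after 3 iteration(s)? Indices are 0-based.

v_3 = (2, 0)

v_0 = (2, 2).
v_1 = A·v_0 = (0, 3).
v_2 = A·v_1 = (4, 3).
v_3 = A·v_2 = (2, 0).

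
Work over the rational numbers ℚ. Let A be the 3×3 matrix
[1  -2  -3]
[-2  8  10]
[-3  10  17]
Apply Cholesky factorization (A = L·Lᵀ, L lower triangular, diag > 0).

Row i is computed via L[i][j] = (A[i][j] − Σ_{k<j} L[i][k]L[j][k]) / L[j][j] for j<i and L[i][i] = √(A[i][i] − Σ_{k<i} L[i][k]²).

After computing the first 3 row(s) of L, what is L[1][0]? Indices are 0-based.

L[1][0] = -2

Step 1: L[0][0] = √(1) = 1.
  L[1][0] = (-2) / L[0][0] = -2.
Step 2: L[1][1] = √(4) = 2.
  L[2][0] = (-3) / L[0][0] = -3.
  L[2][1] = (4) / L[1][1] = 2.
Step 3: L[2][2] = √(4) = 2.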